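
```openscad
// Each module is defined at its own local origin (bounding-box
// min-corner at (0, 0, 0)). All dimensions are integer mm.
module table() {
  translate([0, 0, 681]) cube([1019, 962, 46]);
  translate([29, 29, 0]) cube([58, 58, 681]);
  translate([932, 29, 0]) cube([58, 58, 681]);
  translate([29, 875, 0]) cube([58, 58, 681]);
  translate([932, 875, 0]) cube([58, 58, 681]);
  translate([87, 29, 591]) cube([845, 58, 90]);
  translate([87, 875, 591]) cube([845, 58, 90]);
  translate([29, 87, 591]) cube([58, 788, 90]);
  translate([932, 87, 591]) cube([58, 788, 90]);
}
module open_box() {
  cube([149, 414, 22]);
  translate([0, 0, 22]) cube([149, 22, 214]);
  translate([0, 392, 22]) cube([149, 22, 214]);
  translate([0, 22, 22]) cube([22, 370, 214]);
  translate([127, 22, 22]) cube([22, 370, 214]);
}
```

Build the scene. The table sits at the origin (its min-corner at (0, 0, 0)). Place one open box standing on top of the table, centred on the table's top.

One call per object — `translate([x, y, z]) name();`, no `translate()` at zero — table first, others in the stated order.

table();
translate([435, 274, 727]) open_box();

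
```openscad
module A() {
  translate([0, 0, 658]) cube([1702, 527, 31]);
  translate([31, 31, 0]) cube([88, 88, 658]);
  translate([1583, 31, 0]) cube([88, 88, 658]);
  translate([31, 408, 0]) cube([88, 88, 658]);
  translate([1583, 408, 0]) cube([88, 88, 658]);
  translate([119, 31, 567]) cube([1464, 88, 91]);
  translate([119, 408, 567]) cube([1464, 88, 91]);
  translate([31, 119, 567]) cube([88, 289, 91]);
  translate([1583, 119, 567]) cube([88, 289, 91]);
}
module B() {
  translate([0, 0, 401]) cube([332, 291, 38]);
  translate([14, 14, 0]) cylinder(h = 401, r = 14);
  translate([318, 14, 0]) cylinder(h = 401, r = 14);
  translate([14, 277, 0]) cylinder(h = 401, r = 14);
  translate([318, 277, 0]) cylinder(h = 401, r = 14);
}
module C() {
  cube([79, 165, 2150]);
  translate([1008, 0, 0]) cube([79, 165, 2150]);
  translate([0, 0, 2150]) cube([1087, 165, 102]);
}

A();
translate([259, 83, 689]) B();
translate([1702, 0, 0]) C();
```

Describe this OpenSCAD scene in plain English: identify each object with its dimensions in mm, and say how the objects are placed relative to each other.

A is a rectangular dining table. The top is 1702×527×31 mm with its upper surface at z = 689 mm. It stands on four 88×88 mm square legs, each inset 31 mm from the nearest pair of top edges, running from the floor to the underside of the top. Four apron rails, 88 mm thick and 91 mm tall, run between adjacent legs with their top edges flush with the underside of the top and their outer faces flush with the legs' outer faces.

B is a four-legged stool. The seat is 332×291 mm, 38 mm thick, top at z = 439 mm. It stands on four round legs, each 28 mm in diameter, from z = 0 to the seat underside, each leg's axis is inset half a diameter from the nearest pair of seat edges (so the leg's bounding box is flush with the corner).

C is a rectangular door frame: two vertical jambs of 79×165 mm section, 2150 mm tall, with a clear opening 929 mm wide between their inner faces. A header 102 mm tall and 165 mm deep lies on top of the jambs and spans the full outside width.

The stool is on top of the table. The door frame is against the table's +x side, with their −y faces flush.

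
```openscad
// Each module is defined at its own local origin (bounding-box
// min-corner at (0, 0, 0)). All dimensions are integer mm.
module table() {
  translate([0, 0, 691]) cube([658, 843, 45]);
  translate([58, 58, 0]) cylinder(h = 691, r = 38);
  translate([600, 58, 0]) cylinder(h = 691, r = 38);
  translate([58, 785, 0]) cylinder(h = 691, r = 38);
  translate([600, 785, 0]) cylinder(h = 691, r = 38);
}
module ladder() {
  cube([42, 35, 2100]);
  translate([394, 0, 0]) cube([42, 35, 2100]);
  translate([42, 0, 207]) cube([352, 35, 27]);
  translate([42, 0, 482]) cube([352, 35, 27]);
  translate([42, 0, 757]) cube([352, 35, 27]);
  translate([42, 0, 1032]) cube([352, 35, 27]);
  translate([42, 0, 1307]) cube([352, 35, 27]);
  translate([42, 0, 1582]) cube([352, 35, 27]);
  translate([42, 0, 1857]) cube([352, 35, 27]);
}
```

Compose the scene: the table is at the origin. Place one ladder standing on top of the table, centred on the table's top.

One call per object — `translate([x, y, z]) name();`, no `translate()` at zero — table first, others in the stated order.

table();
translate([111, 404, 736]) ladder();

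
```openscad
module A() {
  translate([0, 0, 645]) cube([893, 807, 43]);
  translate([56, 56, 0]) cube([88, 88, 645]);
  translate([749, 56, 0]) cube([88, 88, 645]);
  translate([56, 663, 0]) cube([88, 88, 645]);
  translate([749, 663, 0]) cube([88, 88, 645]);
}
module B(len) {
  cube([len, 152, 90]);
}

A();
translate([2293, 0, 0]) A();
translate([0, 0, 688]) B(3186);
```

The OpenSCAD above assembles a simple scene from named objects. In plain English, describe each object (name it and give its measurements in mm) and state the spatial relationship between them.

A is a table with a 893×807 mm rectangular top, 43 mm thick, top surface at z = 688 mm, supported by four 88×88 mm square legs, each inset 56 mm from the nearest pair of top edges, running from the floor.

B is a rectangular beam 3186 mm long (x), 152 mm deep (y), 90 mm thick (z).

The beam spans the tops of two tables placed 1400 mm apart, resting at z = 688 mm.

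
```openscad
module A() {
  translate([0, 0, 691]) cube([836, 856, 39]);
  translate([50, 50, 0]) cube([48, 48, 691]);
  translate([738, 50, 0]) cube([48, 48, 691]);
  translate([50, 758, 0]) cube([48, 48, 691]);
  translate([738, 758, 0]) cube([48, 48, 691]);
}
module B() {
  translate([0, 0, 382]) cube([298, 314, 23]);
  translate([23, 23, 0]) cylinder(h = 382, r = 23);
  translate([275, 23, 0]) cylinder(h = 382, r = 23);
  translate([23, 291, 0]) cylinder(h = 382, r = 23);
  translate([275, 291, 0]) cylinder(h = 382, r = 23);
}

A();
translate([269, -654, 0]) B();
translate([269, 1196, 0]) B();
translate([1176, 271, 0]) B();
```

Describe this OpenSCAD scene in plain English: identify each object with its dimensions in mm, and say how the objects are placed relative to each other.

A is a table with a 836×856 mm rectangular top, 39 mm thick, top surface at z = 730 mm, supported by four 48×48 mm square legs, each inset 50 mm from the nearest pair of top edges, running from the floor.

B is a four-legged stool. The seat is a 298×314×23 mm slab whose top surface is at z = 405 mm; four round legs, each 46 mm in diameter, run from the floor (z = 0) to the underside of the seat, each leg's axis is inset half a diameter from the nearest pair of seat edges (so the leg's bounding box is flush with the corner).

Three stools sit around the table at the −y, +y, +x sides.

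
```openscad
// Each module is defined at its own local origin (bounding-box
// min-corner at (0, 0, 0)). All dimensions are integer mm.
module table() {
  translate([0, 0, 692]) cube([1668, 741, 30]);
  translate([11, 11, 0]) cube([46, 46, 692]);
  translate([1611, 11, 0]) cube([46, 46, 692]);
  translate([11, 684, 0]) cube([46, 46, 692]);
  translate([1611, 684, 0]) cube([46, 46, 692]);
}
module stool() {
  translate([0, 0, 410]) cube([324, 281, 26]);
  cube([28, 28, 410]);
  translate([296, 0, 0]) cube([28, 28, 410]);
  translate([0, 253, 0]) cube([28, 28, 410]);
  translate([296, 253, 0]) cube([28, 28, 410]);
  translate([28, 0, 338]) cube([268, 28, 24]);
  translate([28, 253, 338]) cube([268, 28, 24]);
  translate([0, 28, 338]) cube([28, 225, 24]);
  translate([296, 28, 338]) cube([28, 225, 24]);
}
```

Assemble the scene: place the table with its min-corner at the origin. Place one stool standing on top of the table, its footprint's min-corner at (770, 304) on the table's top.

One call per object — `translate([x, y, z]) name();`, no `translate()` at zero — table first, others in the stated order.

table();
translate([770, 304, 722]) stool();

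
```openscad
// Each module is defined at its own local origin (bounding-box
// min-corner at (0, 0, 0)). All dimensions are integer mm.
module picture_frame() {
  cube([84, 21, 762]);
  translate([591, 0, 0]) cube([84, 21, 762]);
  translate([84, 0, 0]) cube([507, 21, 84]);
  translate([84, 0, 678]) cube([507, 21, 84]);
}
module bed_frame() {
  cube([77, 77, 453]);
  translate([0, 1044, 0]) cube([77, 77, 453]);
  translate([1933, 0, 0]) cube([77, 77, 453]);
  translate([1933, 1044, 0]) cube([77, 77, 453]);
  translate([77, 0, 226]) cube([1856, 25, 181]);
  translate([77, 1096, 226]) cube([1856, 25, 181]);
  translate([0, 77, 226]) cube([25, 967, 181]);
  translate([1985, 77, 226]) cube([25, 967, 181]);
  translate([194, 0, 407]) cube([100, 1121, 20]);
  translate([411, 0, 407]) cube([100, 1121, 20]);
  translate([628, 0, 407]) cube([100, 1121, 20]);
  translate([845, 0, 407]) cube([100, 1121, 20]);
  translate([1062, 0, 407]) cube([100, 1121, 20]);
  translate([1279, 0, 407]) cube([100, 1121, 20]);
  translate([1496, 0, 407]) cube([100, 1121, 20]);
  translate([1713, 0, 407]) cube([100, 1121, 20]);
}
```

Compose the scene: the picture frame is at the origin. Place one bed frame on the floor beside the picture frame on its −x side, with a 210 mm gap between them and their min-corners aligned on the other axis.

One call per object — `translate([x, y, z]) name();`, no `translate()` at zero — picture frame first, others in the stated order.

picture_frame();
translate([-2220, 0, 0]) bed_frame();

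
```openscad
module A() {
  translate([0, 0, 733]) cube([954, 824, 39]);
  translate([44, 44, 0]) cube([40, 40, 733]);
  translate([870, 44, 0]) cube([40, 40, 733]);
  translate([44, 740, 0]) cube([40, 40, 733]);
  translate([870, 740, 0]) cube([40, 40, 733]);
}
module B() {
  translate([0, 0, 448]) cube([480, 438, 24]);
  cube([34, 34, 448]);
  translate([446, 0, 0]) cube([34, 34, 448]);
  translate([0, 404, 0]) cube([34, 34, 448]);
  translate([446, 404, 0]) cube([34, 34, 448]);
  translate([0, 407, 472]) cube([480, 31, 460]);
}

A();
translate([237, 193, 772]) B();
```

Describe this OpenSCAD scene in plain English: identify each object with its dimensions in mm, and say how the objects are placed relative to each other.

A is a table with a 954×824 mm rectangular top, 39 mm thick, top surface at z = 772 mm, supported by four 40×40 mm square legs, each inset 44 mm from the nearest pair of top edges, running from the floor.

B is a chair: 480×438 mm seat, 24 mm thick, top at z = 472 mm, on four 34 mm square corner legs flush with the seat edges. A 31 mm thick backrest slab spans the full seat width, extending 460 mm above the seat top, its back face flush with the seat's +y edge.

The chair is on top of the table, centred.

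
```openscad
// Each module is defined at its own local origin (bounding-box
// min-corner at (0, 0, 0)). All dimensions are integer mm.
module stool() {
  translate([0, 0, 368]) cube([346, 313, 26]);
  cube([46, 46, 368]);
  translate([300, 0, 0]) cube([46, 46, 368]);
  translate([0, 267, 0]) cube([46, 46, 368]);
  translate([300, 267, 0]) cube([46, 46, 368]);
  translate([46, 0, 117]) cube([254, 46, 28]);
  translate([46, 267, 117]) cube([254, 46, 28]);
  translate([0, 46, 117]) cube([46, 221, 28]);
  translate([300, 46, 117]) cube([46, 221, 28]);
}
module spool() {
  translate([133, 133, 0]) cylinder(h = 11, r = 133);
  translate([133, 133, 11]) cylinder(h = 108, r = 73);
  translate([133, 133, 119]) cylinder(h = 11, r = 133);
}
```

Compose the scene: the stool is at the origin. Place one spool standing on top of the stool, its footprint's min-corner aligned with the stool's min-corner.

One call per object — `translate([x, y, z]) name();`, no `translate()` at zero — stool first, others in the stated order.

stool();
translate([0, 0, 394]) spool();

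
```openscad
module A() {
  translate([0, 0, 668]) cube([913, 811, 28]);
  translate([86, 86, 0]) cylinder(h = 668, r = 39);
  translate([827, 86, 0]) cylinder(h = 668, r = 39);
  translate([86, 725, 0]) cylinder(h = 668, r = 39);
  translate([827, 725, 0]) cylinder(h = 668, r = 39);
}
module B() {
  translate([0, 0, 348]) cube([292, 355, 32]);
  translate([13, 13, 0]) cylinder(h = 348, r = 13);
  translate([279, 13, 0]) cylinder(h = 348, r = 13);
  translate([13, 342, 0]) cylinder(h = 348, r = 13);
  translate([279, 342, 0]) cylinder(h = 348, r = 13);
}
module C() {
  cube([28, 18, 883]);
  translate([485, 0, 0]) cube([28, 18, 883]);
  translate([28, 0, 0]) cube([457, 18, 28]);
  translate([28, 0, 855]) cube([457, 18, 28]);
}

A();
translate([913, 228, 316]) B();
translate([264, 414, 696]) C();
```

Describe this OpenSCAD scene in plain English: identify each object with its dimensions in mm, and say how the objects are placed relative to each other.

A is a rectangular dining table. The top is 913×811×28 mm with its upper surface at z = 696 mm. It stands on four round legs of 78 mm diameter, each leg's bounding box inset 47 mm from the nearest pair of top edges, running from the floor to the underside of the top.

B is a four-legged stool. The seat is 292×355 mm, 32 mm thick, top at z = 380 mm. It stands on four round legs, each 26 mm in diameter, from z = 0 to the seat underside, each leg's axis is inset half a diameter from the nearest pair of seat edges (so the leg's bounding box is flush with the corner).

C is a rectangular picture frame lying in the x–z plane (depth along y). The opening is 457 mm wide (x) by 827 mm tall (z), surrounded by a border 28 mm wide on all four sides. The frame is 18 mm deep and is made of two full-height vertical stiles with two horizontal rails fitted between them.

The stool is beside the table with their tops flush at z = 696. The picture frame is on top of the table.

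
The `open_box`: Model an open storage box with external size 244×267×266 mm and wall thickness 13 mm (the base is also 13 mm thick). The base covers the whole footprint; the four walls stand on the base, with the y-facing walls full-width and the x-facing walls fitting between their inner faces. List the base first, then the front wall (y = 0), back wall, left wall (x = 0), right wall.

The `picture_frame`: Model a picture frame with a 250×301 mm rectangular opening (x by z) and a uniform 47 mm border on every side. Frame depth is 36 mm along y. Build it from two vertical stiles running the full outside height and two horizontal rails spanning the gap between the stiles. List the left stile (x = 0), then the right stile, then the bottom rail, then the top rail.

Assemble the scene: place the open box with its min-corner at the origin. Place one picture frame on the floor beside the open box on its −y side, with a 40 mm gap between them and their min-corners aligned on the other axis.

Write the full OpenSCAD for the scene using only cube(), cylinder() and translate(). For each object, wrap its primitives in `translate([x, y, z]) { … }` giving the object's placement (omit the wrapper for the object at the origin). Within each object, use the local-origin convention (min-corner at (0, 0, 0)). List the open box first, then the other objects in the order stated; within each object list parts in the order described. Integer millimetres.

cube([244, 267, 13]);
translate([0, 0, 13]) cube([244, 13, 253]);
translate([0, 254, 13]) cube([244, 13, 253]);
translate([0, 13, 13]) cube([13, 241, 253]);
translate([231, 13, 13]) cube([13, 241, 253]);
translate([0, -76, 0]) {
  cube([47, 36, 395]);
  translate([297, 0, 0]) cube([47, 36, 395]);
  translate([47, 0, 0]) cube([250, 36, 47]);
  translate([47, 0, 348]) cube([250, 36, 47]);
}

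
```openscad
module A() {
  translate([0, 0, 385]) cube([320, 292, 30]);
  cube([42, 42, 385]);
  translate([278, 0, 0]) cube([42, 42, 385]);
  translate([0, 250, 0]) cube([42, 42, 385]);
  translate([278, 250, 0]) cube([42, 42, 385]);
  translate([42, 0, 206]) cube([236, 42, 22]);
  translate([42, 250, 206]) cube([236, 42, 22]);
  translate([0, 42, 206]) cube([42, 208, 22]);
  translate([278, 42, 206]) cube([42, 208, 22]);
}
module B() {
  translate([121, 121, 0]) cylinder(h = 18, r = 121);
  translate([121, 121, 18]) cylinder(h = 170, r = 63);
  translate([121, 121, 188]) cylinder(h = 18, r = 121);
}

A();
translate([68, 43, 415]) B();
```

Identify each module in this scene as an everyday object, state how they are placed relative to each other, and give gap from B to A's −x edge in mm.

The spool's min-x is at 68; the stool's min-x is 0; gap = 68 mm.

A is a stool. B is a spool. The spool is on top of the stool. The gap from the spool to the stool's −x edge is 68 mm.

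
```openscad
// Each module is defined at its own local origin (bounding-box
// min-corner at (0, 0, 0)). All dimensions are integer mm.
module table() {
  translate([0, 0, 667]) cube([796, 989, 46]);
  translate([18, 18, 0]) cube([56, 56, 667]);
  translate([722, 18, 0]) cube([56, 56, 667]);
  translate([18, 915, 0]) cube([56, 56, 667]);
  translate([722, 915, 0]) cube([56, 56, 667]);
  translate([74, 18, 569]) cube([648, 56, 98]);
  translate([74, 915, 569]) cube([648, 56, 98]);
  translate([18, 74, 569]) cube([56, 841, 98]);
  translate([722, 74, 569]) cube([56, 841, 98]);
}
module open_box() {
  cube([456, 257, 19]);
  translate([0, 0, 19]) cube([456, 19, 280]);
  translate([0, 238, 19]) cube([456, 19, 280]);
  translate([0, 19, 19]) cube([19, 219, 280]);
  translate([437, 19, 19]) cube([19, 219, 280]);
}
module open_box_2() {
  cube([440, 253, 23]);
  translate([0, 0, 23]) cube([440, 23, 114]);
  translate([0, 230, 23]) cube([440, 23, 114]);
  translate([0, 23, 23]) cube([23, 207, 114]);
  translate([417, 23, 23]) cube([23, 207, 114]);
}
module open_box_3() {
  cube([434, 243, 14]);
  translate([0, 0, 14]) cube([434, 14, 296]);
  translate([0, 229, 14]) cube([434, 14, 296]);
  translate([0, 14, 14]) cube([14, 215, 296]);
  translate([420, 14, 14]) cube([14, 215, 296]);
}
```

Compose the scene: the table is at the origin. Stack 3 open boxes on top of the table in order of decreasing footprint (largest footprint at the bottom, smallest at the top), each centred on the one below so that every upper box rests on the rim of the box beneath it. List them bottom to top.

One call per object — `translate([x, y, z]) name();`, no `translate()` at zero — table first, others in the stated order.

table();
translate([170, 366, 713]) open_box();
translate([178, 368, 1012]) open_box_2();
translate([181, 373, 1149]) open_box_3();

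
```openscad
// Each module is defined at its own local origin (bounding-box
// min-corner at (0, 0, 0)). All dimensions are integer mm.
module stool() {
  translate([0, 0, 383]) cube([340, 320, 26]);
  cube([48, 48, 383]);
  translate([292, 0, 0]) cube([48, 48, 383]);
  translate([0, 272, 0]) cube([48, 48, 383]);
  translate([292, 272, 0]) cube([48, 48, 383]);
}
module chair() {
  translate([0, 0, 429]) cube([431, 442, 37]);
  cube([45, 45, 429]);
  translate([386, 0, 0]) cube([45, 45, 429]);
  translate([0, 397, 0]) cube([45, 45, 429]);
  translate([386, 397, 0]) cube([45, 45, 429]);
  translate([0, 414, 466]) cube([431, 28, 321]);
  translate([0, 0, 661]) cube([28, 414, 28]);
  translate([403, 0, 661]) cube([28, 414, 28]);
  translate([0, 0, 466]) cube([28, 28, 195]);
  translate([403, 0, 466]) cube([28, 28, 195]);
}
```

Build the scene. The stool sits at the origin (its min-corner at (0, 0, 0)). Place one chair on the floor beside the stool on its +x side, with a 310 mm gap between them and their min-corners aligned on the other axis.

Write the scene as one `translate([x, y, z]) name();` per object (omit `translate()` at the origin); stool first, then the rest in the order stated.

stool();
translate([650, 0, 0]) chair();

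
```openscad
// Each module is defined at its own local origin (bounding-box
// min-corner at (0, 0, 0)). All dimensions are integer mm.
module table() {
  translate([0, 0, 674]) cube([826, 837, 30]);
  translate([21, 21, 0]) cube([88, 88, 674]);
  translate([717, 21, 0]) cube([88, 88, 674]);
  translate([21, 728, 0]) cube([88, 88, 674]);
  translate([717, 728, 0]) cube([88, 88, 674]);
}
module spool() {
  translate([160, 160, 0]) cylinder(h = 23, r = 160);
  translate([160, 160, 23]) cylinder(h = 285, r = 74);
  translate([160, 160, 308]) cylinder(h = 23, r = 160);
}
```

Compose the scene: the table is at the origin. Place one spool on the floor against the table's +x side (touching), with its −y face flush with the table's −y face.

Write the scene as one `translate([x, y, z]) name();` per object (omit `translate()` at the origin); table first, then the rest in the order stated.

table();
translate([826, 0, 0]) spool();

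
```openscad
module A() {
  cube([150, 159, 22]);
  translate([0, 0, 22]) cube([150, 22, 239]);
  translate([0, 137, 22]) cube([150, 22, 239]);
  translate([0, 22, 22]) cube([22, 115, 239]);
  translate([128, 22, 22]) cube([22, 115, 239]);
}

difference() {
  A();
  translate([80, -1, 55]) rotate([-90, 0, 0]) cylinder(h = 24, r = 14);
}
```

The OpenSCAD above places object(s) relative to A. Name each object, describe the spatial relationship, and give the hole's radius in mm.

The subtracted cylinder has r = 14 mm.

A is an open box. The open box has a circular hole through its front wall. The hole's radius is 14 mm.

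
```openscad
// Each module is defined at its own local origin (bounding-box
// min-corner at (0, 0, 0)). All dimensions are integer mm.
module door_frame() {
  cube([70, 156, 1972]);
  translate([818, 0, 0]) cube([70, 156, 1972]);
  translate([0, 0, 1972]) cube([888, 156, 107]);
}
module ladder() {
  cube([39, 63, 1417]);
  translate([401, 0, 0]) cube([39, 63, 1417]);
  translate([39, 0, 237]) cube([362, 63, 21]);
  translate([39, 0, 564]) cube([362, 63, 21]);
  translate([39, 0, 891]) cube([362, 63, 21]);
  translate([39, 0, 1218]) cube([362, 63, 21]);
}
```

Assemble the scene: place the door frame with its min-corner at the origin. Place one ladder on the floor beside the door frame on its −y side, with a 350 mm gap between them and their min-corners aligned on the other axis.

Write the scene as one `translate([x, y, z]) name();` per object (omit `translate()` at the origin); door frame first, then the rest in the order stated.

door_frame();
translate([0, -413, 0]) ladder();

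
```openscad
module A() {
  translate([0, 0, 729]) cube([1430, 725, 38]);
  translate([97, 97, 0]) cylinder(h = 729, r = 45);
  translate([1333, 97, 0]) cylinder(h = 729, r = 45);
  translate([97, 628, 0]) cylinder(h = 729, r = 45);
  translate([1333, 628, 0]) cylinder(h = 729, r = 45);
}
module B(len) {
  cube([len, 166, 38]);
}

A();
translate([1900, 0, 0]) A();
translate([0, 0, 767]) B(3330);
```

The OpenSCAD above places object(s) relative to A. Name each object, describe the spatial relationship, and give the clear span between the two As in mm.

A is a table. B is a beam. A beam spans the tops of two tables. The clear span between the two tables is 470 mm.

Second table starts at x = 1900; first ends at x = 1430; clear span = 1900 − 1430 = 470 mm.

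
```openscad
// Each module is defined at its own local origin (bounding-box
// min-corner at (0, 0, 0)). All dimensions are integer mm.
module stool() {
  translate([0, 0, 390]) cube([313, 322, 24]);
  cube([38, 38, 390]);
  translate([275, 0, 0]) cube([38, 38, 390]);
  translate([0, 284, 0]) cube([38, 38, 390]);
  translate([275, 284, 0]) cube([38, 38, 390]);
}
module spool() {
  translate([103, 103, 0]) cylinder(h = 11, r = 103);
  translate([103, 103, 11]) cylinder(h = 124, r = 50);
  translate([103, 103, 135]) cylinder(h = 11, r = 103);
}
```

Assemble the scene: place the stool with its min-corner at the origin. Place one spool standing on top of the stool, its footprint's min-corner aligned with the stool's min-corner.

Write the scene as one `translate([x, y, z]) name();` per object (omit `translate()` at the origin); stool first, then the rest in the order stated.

stool();
translate([0, 0, 414]) spool();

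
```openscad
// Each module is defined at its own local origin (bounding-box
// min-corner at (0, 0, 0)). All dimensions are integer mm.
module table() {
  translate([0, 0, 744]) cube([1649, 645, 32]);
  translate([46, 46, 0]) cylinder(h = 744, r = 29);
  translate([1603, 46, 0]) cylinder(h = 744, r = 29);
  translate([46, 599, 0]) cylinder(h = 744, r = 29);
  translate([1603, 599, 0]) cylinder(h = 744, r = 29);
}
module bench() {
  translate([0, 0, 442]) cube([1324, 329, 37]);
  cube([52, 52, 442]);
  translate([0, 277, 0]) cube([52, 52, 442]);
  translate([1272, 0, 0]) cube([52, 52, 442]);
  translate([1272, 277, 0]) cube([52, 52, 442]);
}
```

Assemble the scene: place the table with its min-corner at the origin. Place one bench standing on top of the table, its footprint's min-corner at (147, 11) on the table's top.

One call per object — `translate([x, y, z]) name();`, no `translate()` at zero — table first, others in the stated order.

table();
translate([147, 11, 776]) bench();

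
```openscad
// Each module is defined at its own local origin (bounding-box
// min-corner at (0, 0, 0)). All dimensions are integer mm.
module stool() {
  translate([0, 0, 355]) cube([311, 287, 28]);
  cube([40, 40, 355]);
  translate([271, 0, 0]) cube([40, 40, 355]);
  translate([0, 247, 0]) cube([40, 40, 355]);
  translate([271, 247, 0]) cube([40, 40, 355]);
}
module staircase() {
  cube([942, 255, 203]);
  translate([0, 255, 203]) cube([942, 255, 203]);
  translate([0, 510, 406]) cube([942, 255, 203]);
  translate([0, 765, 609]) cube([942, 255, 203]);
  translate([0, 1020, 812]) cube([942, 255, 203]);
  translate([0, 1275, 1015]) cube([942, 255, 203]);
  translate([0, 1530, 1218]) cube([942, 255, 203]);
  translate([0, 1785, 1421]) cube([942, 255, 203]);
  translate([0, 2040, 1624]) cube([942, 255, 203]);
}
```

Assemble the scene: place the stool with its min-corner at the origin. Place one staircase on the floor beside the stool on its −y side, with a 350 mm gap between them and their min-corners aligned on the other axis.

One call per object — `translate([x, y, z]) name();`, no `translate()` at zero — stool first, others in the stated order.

stool();
translate([0, -2645, 0]) staircase();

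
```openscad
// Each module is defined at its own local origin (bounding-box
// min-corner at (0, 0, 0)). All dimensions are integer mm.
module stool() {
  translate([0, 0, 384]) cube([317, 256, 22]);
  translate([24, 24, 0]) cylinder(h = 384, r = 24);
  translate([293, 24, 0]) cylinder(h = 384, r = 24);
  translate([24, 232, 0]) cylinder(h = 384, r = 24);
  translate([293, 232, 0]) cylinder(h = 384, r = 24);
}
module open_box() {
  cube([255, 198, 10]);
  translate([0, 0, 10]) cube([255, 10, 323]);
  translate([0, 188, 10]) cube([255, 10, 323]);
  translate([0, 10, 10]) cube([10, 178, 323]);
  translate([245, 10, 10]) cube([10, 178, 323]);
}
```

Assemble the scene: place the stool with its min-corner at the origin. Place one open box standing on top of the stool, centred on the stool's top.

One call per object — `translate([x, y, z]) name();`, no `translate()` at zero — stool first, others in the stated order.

stool();
translate([31, 29, 406]) open_box();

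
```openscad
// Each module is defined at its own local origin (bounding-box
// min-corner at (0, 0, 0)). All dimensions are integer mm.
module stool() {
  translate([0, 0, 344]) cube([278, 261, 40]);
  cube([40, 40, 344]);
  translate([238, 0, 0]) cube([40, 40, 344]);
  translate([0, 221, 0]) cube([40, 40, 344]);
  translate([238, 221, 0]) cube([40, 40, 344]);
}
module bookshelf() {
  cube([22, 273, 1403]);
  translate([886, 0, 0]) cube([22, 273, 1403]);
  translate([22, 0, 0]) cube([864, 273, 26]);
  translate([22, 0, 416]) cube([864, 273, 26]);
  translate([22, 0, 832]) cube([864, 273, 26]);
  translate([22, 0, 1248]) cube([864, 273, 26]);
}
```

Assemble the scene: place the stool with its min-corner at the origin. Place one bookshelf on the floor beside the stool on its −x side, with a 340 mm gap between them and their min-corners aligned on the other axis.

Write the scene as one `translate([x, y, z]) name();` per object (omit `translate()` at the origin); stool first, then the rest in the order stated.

stool();
translate([-1248, 0, 0]) bookshelf();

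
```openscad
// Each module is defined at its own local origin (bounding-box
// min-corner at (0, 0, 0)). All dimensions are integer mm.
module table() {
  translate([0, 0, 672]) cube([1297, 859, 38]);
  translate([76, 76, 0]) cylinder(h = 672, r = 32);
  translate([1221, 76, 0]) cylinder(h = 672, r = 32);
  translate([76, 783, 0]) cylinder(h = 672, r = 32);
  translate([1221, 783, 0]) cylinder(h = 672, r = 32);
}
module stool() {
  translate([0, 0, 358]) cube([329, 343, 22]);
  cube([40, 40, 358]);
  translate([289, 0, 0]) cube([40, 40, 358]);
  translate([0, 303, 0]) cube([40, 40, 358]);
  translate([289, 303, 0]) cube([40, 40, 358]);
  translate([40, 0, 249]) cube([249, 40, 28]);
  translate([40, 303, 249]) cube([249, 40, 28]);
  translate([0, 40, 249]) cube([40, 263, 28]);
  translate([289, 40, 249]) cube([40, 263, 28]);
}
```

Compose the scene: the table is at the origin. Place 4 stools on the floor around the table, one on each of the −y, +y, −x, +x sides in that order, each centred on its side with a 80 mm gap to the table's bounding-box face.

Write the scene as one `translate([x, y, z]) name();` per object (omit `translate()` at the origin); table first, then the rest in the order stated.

table();
translate([484, -423, 0]) stool();
translate([484, 939, 0]) stool();
translate([-409, 258, 0]) stool();
translate([1377, 258, 0]) stool();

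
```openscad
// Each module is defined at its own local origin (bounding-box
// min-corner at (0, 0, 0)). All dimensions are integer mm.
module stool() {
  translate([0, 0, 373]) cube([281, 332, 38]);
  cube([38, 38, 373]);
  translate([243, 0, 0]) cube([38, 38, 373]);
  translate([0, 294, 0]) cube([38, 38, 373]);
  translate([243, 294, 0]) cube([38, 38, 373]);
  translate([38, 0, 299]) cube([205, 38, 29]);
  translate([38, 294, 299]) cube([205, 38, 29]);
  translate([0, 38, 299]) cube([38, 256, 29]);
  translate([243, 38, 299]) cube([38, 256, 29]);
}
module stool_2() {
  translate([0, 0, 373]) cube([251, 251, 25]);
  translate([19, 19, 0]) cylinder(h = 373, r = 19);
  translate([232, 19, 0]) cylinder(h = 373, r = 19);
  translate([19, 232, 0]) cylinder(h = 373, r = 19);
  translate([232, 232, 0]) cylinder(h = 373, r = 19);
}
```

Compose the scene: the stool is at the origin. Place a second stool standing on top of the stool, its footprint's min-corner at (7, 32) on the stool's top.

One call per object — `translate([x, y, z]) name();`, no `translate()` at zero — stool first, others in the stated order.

stool();
translate([7, 32, 411]) stool_2();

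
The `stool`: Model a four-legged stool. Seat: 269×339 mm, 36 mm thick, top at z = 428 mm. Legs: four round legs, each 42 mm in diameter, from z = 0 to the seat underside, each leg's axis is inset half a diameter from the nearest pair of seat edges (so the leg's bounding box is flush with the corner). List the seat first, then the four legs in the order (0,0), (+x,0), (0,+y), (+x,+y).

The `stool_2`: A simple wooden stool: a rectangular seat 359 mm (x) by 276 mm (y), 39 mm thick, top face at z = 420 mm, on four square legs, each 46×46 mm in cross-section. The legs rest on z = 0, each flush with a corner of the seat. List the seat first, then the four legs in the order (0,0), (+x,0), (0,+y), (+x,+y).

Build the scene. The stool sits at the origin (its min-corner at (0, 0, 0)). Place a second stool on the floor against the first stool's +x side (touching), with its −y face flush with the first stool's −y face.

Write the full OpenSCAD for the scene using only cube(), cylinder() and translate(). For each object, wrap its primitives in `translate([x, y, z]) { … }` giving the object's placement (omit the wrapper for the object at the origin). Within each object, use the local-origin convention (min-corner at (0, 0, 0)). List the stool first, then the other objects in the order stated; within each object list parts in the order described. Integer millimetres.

translate([0, 0, 392]) cube([269, 339, 36]);
translate([21, 21, 0]) cylinder(h = 392, r = 21);
translate([248, 21, 0]) cylinder(h = 392, r = 21);
translate([21, 318, 0]) cylinder(h = 392, r = 21);
translate([248, 318, 0]) cylinder(h = 392, r = 21);
translate([269, 0, 0]) {
  translate([0, 0, 381]) cube([359, 276, 39]);
  cube([46, 46, 381]);
  translate([313, 0, 0]) cube([46, 46, 381]);
  translate([0, 230, 0]) cube([46, 46, 381]);
  translate([313, 230, 0]) cube([46, 46, 381]);
}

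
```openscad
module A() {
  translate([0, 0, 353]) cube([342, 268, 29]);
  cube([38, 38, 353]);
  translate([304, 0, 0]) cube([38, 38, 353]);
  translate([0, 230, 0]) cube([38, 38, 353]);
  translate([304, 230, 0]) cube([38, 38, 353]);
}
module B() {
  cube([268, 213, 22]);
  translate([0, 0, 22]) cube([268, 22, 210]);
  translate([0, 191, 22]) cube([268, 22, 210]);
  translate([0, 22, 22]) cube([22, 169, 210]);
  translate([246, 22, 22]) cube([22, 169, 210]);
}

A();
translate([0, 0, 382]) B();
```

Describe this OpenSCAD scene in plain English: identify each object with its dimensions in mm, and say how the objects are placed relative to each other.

A is a four-legged stool. The seat is a 342×268×29 mm slab whose top surface is at z = 382 mm; four square legs, each 38×38 mm in cross-section, run from the floor (z = 0) to the underside of the seat, each flush with a corner of the seat.

B is an open storage box with external size 268×213×232 mm and wall thickness 22 mm (the base is also 22 mm thick). The base covers the whole footprint; the four walls stand on the base, with the y-facing walls full-width and the x-facing walls fitting between their inner faces.

The open box is on top of the stool.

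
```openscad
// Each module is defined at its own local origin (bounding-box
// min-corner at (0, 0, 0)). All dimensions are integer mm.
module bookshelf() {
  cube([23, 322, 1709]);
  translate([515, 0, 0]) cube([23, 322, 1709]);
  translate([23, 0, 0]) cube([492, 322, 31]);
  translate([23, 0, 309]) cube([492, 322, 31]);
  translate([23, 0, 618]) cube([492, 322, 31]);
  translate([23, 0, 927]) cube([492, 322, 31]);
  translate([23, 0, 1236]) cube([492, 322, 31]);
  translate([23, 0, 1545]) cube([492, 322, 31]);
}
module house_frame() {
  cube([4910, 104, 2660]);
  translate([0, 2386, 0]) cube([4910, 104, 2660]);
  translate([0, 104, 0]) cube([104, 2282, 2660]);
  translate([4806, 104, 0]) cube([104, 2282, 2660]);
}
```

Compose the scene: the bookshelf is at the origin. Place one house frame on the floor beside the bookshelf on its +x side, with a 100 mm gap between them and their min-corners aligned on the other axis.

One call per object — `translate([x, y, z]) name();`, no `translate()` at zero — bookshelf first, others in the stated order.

bookshelf();
translate([638, 0, 0]) house_frame();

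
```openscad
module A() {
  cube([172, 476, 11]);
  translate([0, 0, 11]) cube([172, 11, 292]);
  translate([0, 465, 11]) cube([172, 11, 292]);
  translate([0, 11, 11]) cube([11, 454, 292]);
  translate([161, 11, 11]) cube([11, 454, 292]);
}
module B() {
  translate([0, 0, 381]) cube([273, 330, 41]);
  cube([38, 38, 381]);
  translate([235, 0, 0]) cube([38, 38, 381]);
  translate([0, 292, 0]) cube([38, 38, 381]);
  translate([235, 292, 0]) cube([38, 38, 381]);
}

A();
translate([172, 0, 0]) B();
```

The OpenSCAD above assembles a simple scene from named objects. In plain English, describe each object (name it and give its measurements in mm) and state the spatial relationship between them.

A is an open-topped rectangular box: outside dimensions 172×476×303 mm, with a uniform wall and base thickness of 11 mm. The base is a full 172×476 slab on the floor; four walls sit on top of the base. The front and back walls (the −y and +y sides) span the full width; the two side walls fit between them.

B is a four-legged stool. The seat is 273×330 mm, 41 mm thick, top at z = 422 mm. It stands on four square legs, each 38×38 mm in cross-section, from z = 0 to the seat underside, each flush with a corner of the seat.

The stool is against the open box's +x side, with their −y faces flush.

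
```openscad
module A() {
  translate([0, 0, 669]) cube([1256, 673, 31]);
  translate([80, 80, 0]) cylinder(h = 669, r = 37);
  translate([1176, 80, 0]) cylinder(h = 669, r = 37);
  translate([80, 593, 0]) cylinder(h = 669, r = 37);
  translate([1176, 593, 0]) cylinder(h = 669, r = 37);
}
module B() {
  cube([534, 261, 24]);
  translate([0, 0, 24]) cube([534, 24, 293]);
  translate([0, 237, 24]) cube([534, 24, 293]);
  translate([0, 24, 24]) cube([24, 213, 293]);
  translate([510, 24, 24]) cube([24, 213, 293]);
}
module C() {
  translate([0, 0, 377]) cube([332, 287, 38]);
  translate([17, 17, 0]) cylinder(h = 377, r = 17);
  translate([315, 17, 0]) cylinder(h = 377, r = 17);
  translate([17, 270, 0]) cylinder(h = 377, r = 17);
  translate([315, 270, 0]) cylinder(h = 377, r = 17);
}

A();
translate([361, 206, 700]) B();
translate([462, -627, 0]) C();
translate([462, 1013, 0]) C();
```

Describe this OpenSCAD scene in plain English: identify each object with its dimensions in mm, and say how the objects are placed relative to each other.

A is a table: top 1256 mm (x) × 673 mm (y), 31 mm thick, upper face at z = 700 mm, on four round legs of 74 mm diameter, each leg's bounding box inset 43 mm from the nearest pair of top edges, running from z = 0 to the bottom of the top.

B is an open storage box with external size 534×261×317 mm and wall thickness 24 mm (the base is also 24 mm thick). The base covers the whole footprint; the four walls stand on the base, with the y-facing walls full-width and the x-facing walls fitting between their inner faces.

C is a four-legged stool. The seat is 332×287 mm, 38 mm thick, top at z = 415 mm. It stands on four round legs, each 34 mm in diameter, from z = 0 to the seat underside, each leg's axis is inset half a diameter from the nearest pair of seat edges (so the leg's bounding box is flush with the corner).

The open box is on top of the table, centred. Two stools sit around the table at the −y, +y sides.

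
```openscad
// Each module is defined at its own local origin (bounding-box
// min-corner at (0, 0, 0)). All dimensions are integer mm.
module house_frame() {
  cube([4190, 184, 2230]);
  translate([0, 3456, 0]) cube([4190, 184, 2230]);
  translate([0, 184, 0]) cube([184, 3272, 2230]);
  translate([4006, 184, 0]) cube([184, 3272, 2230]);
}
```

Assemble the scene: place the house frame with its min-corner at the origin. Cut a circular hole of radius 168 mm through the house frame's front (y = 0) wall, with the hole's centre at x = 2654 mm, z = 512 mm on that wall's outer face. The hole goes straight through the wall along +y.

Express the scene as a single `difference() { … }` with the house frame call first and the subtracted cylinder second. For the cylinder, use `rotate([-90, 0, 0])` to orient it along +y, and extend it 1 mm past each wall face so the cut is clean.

difference() {
  house_frame();
  translate([2654, -1, 512]) rotate([-90, 0, 0]) cylinder(h = 186, r = 168);
}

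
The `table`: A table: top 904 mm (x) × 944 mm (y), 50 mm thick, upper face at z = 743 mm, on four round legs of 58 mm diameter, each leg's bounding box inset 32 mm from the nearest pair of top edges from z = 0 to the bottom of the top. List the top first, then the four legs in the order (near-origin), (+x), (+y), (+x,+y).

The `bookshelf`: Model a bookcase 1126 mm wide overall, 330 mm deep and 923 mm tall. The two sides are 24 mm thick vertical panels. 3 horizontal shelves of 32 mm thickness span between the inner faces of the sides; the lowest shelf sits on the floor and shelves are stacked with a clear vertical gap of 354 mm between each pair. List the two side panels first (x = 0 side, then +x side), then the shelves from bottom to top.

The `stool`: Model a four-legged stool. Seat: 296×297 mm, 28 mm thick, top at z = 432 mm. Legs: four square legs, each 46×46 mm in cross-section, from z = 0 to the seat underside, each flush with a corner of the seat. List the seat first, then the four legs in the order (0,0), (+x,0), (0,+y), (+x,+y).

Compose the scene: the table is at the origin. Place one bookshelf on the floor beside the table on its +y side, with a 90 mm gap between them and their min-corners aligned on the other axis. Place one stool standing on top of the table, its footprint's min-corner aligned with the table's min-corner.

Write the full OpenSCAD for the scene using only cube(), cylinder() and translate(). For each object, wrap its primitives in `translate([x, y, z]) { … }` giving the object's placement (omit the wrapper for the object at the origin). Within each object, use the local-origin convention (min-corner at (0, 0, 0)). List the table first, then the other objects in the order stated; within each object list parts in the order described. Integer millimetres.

translate([0, 0, 693]) cube([904, 944, 50]);
translate([61, 61, 0]) cylinder(h = 693, r = 29);
translate([843, 61, 0]) cylinder(h = 693, r = 29);
translate([61, 883, 0]) cylinder(h = 693, r = 29);
translate([843, 883, 0]) cylinder(h = 693, r = 29);
translate([0, 1034, 0]) {
  cube([24, 330, 923]);
  translate([1102, 0, 0]) cube([24, 330, 923]);
  translate([24, 0, 0]) cube([1078, 330, 32]);
  translate([24, 0, 386]) cube([1078, 330, 32]);
  translate([24, 0, 772]) cube([1078, 330, 32]);
}
translate([0, 0, 743]) {
  translate([0, 0, 404]) cube([296, 297, 28]);
  cube([46, 46, 404]);
  translate([250, 0, 0]) cube([46, 46, 404]);
  translate([0, 251, 0]) cube([46, 46, 404]);
  translate([250, 251, 0]) cube([46, 46, 404]);
}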